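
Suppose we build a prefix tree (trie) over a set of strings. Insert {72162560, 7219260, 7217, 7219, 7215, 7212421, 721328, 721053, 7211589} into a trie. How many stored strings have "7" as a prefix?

9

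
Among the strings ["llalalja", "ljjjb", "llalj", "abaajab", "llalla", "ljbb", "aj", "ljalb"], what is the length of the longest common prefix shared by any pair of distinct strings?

The deepest shared node is where two words last agree before diverging.
"llalalja" and "llalj" agree on "llal" (4 characters) before diverging; nothing deeper is shared.
Longest shared-prefix length: 4

4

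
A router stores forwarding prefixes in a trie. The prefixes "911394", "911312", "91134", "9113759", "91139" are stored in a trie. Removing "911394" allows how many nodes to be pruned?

A node on "911394"'s path can go only if nothing else ends at it or branches off below it.
The suffix "4" (1 node) is used only by "911394"; "91139" is itself a stored word, so pruning stops there.
Nodes removed: 1

1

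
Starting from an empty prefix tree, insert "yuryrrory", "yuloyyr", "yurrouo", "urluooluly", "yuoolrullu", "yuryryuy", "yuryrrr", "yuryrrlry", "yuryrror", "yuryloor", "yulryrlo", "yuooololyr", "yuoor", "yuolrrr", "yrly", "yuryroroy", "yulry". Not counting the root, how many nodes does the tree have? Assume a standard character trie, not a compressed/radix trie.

Insert word by word; a character creates a node only if that edge doesn't already exist:
  "yuryrrory" → 9 new (y, u, r, y, r, r, o, r, y)
  "yuloyyr" → prefix "yu" already present; 5 new (l, o, y, y, r)
  "yurrouo" → prefix "yur" already present; 4 new (r, o, u, o)
  "urluooluly" → 10 new (u, r, l, u, o, o, l, u, l, y)
  "yuoolrullu" → prefix "yu" already present; 8 new (o, o, l, r, u, l, l, u)
  "yuryryuy" → prefix "yuryr" already present; 3 new (y, u, y)
  "yuryrrr" → prefix "yuryrr" already present; 1 new (r)
  "yuryrrlry" → prefix "yuryrr" already present; 3 new (l, r, y)
  "yuryrror" → prefix "yuryrror" already present; 0 new (none)
  "yuryloor" → prefix "yury" already present; 4 new (l, o, o, r)
  "yulryrlo" → prefix "yul" already present; 5 new (r, y, r, l, o)
  "yuooololyr" → prefix "yuoo" already present; 6 new (o, l, o, l, y, r)
  "yuoor" → prefix "yuoo" already present; 1 new (r)
  "yuolrrr" → prefix "yuo" already present; 4 new (l, r, r, r)
  "yrly" → prefix "y" already present; 3 new (r, l, y)
  "yuryroroy" → prefix "yuryr" already present; 4 new (o, r, o, y)
  "yulry" → prefix "yulry" already present; 0 new (none)
Total nodes = 9 + 5 + 4 + 10 + 8 + 3 + 1 + 3 + 0 + 4 + 5 + 6 + 1 + 4 + 3 + 4 + 0 = 70

70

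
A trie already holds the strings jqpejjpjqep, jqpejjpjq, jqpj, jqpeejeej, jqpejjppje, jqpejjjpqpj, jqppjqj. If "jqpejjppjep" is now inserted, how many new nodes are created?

Walking "jqpejjppjep" from the root, the first 10 characters ("jqpejjppje") follow existing edges; "p" is the first miss.
New nodes needed: |"jqpejjppjep"| − 10 = 11 − 10 = 1.

1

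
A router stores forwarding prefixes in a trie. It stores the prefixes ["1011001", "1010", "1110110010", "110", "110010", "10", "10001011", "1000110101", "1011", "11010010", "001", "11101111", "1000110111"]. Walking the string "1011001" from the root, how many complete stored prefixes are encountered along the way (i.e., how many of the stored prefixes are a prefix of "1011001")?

Walk "1011001" from the root; an end-of-word marker is hit whenever a stored word is a prefix of "1011001".
Prefixes of the query that are stored words: "10", "1011", "1011001"
Count: 3

3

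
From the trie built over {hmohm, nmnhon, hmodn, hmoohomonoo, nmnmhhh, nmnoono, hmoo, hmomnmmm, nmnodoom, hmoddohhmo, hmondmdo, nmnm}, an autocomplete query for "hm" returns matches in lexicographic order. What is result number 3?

hmohm

Words with prefix "hm", in lexicographic order: "hmoddohhmo", "hmodn", "hmohm", "hmomnmmm", "hmondmdo", "hmoo", "hmoohomonoo"
The 3rd is hmohm.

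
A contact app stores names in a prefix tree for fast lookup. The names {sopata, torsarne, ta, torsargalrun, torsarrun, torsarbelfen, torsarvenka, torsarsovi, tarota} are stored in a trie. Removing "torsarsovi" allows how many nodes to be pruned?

Walk "torsarsovi" from the leaf back toward the root, removing each node that no remaining word uses.
The suffix "sovi" (4 nodes) is used only by "torsarsovi"; the node for "torsar" still has the child "n", so pruning stops there.
Nodes removed: 4

4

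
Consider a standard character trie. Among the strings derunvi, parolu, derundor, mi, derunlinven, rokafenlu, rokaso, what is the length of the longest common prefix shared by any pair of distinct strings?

Look for the deepest trie node that still has at least two words in its subtree.
e.g. "derundor" and "derunlinven" share the prefix "derun" of length 5; no pair shares a longer one.
Longest shared-prefix length: 5

5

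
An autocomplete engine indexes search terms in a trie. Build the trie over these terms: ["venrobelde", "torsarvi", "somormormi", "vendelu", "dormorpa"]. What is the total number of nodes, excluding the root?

40

For each word, the new-node count is its length minus the longest prefix already in the trie:
  "venrobelde" → 10 new (v, e, n, r, o, b, e, l, d, e)
  "torsarvi" → 8 new (t, o, r, s, a, r, v, i)
  "somormormi" → 10 new (s, o, m, o, r, m, o, r, m, i)
  "vendelu" → prefix "ven" already present; 4 new (d, e, l, u)
  "dormorpa" → 8 new (d, o, r, m, o, r, p, a)
Total nodes = 10 + 8 + 10 + 4 + 8 = 40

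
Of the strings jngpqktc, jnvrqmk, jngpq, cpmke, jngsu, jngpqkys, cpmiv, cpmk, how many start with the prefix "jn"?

Filter for entries beginning with "jn":
Matches: "jngpq", "jngpqktc", "jngpqkys", "jngsu", "jnvrqmk"
Count: 5

5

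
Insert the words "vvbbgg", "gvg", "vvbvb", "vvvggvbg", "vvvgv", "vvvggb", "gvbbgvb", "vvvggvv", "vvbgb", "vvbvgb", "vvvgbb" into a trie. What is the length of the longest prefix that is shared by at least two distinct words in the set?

6

The deepest shared node is where two words last agree before diverging.
"vvvggvbg" and "vvvggvv" agree on "vvvggv" (6 characters) before diverging; nothing deeper is shared.
Longest shared-prefix length: 6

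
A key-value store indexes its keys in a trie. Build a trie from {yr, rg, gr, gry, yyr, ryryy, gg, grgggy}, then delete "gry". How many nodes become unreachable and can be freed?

Walk "gry" from the leaf back toward the root, removing each node that no remaining word uses.
The suffix "y" (1 node) is used only by "gry"; the node for "gr" still has the child "g", so pruning stops there.
Nodes removed: 1

1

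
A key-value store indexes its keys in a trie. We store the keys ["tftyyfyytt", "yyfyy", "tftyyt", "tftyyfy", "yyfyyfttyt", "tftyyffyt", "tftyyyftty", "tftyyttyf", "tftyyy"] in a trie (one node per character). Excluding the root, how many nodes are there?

32

For each word, the new-node count is its length minus the longest prefix already in the trie:
  "tftyyfyytt" → 10 new (t, f, t, y, y, f, y, y, t, t)
  "yyfyy" → 5 new (y, y, f, y, y)
  "tftyyt" → prefix "tftyy" already present; 1 new (t)
  "tftyyfy" → prefix "tftyyfy" already present; 0 new (none)
  "yyfyyfttyt" → prefix "yyfyy" already present; 5 new (f, t, t, y, t)
  "tftyyffyt" → prefix "tftyyf" already present; 3 new (f, y, t)
  "tftyyyftty" → prefix "tftyy" already present; 5 new (y, f, t, t, y)
  "tftyyttyf" → prefix "tftyyt" already present; 3 new (t, y, f)
  "tftyyy" → prefix "tftyyy" already present; 0 new (none)
Total nodes = 10 + 5 + 1 + 0 + 5 + 3 + 5 + 3 + 0 = 32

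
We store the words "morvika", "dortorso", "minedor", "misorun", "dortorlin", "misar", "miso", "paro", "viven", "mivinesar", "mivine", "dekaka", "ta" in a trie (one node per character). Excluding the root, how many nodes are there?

54

For each word, the new-node count is its length minus the longest prefix already in the trie:
  "morvika" → 7 new (m, o, r, v, i, k, a)
  "dortorso" → 8 new (d, o, r, t, o, r, s, o)
  "minedor" → prefix "m" already present; 6 new (i, n, e, d, o, r)
  "misorun" → prefix "mi" already present; 5 new (s, o, r, u, n)
  "dortorlin" → prefix "dortor" already present; 3 new (l, i, n)
  "misar" → prefix "mis" already present; 2 new (a, r)
  "miso" → prefix "miso" already present; 0 new (none)
  "paro" → 4 new (p, a, r, o)
  "viven" → 5 new (v, i, v, e, n)
  "mivinesar" → prefix "mi" already present; 7 new (v, i, n, e, s, a, r)
  "mivine" → prefix "mivine" already present; 0 new (none)
  "dekaka" → prefix "d" already present; 5 new (e, k, a, k, a)
  "ta" → 2 new (t, a)
Total nodes = 7 + 8 + 6 + 5 + 3 + 2 + 0 + 4 + 5 + 7 + 0 + 5 + 2 = 54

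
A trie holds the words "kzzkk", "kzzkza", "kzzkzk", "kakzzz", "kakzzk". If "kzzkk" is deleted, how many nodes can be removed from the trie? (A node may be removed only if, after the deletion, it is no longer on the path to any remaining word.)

A node on "kzzkk"'s path can go only if nothing else ends at it or branches off below it.
The suffix "k" (1 node) is used only by "kzzkk"; the node for "kzzk" still has the child "z", so pruning stops there.
Nodes removed: 1

1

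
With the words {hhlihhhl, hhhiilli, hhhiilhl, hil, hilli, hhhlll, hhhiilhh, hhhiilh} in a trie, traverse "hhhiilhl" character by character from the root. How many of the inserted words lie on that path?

Check each prefix of "hhhiilhl" against the stored set — each match is an end-marker on the path.
Prefixes of the query that are stored words: "hhhiilh", "hhhiilhl"
Count: 2

2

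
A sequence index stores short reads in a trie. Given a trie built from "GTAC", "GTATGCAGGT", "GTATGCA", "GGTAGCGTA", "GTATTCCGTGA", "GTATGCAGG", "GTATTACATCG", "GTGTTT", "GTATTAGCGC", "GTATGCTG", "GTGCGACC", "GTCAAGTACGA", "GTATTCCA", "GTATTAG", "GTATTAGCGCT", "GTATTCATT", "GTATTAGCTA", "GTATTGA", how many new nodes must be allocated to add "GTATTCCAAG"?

2

Walking "GTATTCCAAG" from the root, the first 8 characters ("GTATTCCA") follow existing edges; "A" is the first miss.
New nodes needed: |"GTATTCCAAG"| − 8 = 10 − 8 = 2.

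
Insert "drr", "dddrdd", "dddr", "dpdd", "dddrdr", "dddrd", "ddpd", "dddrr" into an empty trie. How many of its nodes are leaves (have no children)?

Leaves are exactly the stored words that no other stored word extends.
Those words: "dddrdd", "dddrdr", "dddrr", "ddpd", "dpdd", "drr"
Leaf count: 6

6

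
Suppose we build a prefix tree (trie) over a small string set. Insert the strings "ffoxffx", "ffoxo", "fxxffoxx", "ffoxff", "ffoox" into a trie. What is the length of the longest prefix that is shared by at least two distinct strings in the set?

Equivalently: take the maximum, over all pairs, of their longest common prefix length.
"ffoxff" and "ffoxffx" agree on "ffoxff" (6 characters) before diverging; nothing deeper is shared.
Longest shared-prefix length: 6

6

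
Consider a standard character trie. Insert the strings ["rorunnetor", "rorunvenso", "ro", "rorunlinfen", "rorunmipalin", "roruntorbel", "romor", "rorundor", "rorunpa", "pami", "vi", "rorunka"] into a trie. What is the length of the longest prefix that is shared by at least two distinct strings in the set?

The deepest shared node is where two words last agree before diverging.
"rorundor" and "rorunka" agree on "rorun" (5 characters) before diverging; nothing deeper is shared.
Longest shared-prefix length: 5

5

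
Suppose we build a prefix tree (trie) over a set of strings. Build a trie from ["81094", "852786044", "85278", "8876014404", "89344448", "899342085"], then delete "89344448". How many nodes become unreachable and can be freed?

6

A node on "89344448"'s path can go only if nothing else ends at it or branches off below it.
The suffix "344448" (6 nodes) is used only by "89344448"; the node for "89" still has the child "9", so pruning stops there.
Nodes removed: 6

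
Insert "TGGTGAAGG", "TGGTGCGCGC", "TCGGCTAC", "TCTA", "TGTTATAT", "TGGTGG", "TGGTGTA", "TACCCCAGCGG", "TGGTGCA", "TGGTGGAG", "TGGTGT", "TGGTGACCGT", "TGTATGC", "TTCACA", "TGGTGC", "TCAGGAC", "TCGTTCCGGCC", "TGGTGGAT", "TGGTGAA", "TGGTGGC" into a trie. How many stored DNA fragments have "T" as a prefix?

Traverse to the node for "T", then collect every word in that subtree.
Words under "T": TACCCCAGCGG, TCAGGAC, TCGGCTAC, TCGTTCCGGCC, TCTA, TGGTGAA, TGGTGAAGG, TGGTGACCGT, TGGTGC, TGGTGCA, TGGTGCGCGC, TGGTGG, TGGTGGAG, TGGTGGAT, TGGTGGC, TGGTGT, TGGTGTA, TGTATGC, TGTTATAT, TTCACA
Count: 20

20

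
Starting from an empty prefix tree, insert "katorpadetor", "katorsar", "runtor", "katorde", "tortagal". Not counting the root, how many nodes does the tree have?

Trace insertions, counting only characters that open a new branch:
  "katorpadetor" → 12 new (k, a, t, o, r, p, a, d, e, t, o, r)
  "katorsar" → prefix "kator" already present; 3 new (s, a, r)
  "runtor" → 6 new (r, u, n, t, o, r)
  "katorde" → prefix "kator" already present; 2 new (d, e)
  "tortagal" → 8 new (t, o, r, t, a, g, a, l)
Total nodes = 12 + 3 + 6 + 2 + 8 = 31

31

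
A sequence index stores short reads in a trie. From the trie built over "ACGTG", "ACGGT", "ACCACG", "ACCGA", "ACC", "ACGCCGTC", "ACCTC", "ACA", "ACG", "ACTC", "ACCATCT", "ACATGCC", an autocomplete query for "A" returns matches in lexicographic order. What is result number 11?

Words with prefix "A", in lexicographic order: "ACA", "ACATGCC", "ACC", "ACCACG", "ACCATCT", "ACCGA", "ACCTC", "ACG", "ACGCCGTC", "ACGGT", "ACGTG", "ACTC"
The 11th is ACGTG.

ACGTG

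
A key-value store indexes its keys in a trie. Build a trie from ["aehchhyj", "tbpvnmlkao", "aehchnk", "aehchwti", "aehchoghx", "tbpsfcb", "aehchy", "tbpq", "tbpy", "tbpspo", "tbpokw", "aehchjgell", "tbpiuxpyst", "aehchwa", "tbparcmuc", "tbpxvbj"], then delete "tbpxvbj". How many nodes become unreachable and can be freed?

Walk "tbpxvbj" from the leaf back toward the root, removing each node that no remaining word uses.
The suffix "xvbj" (4 nodes) is used only by "tbpxvbj"; the node for "tbp" still has the child "v", so pruning stops there.
Nodes removed: 4

4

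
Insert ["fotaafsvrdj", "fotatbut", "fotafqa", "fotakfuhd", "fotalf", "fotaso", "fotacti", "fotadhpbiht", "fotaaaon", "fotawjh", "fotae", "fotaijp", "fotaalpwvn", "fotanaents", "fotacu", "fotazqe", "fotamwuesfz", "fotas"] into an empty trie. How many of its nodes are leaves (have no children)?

A leaf is a node with no children — equivalently, the end of a word that is not a proper prefix of any other stored word.
Those words: "fotaaaon", "fotaafsvrdj", "fotaalpwvn", "fotacti", "fotacu", "fotadhpbiht", "fotae", "fotafqa", "fotaijp", "fotakfuhd", "fotalf", "fotamwuesfz", "fotanaents", "fotaso", "fotatbut", "fotawjh", "fotazqe"
Leaf count: 17

17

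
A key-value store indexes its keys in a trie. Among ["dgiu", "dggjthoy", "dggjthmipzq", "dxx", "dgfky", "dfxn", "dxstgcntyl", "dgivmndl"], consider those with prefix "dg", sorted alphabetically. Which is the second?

DFS of the "dg" subtree visits, in order: "dgfky", "dggjthmipzq", "dggjthoy", "dgiu", "dgivmndl"
The 2nd is dggjthmipzq.

dggjthmipzq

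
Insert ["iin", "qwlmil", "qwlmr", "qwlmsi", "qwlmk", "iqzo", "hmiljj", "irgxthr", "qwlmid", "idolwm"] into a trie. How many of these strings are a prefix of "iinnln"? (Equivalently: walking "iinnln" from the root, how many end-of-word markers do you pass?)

Walk "iinnln" from the root; an end-of-word marker is hit whenever a stored word is a prefix of "iinnln".
Prefixes of the query that are stored words: "iin"
Count: 1

1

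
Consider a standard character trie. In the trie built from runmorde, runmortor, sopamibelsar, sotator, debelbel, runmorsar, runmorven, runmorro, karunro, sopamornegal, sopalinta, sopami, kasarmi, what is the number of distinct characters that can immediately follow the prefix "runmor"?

5

Follow the path "runmor" to its node, then look at its outgoing edges.
Distinct next characters after "runmor": d, r, s, t, v.
That node has 5 child edges.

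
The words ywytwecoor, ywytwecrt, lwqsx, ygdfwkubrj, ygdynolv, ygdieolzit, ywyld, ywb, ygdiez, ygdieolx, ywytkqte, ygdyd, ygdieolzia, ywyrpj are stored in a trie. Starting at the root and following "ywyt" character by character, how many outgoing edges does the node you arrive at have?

Follow the path "ywyt" to its node, then look at its outgoing edges.
Distinct next characters after "ywyt": k, w.
That node has 2 child edges.

2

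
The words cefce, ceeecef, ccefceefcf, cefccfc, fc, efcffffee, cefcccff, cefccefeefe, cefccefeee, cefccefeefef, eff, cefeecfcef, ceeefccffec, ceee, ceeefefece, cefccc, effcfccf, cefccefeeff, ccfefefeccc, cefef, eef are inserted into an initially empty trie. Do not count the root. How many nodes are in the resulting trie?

For each word, the new-node count is its length minus the longest prefix already in the trie:
  "cefce" → 5 new (c, e, f, c, e)
  "ceeecef" → prefix "ce" already present; 5 new (e, e, c, e, f)
  "ccefceefcf" → prefix "c" already present; 9 new (c, e, f, c, e, e, f, c, f)
  "cefccfc" → prefix "cefc" already present; 3 new (c, f, c)
  "fc" → 2 new (f, c)
  "efcffffee" → 9 new (e, f, c, f, f, f, f, e, e)
  "cefcccff" → prefix "cefcc" already present; 3 new (c, f, f)
  "cefccefeefe" → prefix "cefcc" already present; 6 new (e, f, e, e, f, e)
  "cefccefeee" → prefix "cefccefee" already present; 1 new (e)
  "cefccefeefef" → prefix "cefccefeefe" already present; 1 new (f)
  "eff" → prefix "ef" already present; 1 new (f)
  "cefeecfcef" → prefix "cef" already present; 7 new (e, e, c, f, c, e, f)
  "ceeefccffec" → prefix "ceee" already present; 7 new (f, c, c, f, f, e, c)
  "ceee" → prefix "ceee" already present; 0 new (none)
  "ceeefefece" → prefix "ceeef" already present; 5 new (e, f, e, c, e)
  "cefccc" → prefix "cefccc" already present; 0 new (none)
  "effcfccf" → prefix "eff" already present; 5 new (c, f, c, c, f)
  "cefccefeeff" → prefix "cefccefeef" already present; 1 new (f)
  "ccfefefeccc" → prefix "cc" already present; 9 new (f, e, f, e, f, e, c, c, c)
  "cefef" → prefix "cefe" already present; 1 new (f)
  "eef" → prefix "e" already present; 2 new (e, f)
Total nodes = 5 + 5 + 9 + 3 + 2 + 9 + 3 + 6 + 1 + 1 + 1 + 7 + 7 + 0 + 5 + 0 + 5 + 1 + 9 + 1 + 2 = 82

82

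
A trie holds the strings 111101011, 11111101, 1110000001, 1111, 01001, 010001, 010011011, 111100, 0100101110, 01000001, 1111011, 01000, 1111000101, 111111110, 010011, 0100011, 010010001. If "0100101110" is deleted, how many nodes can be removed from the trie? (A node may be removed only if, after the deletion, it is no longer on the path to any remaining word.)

After clearing the end-marker at "0100101110", prune upward until reaching a node still needed by another word.
The suffix "1110" (4 nodes) is used only by "0100101110"; the node for "010010" still has the child "0", so pruning stops there.
Nodes removed: 4

4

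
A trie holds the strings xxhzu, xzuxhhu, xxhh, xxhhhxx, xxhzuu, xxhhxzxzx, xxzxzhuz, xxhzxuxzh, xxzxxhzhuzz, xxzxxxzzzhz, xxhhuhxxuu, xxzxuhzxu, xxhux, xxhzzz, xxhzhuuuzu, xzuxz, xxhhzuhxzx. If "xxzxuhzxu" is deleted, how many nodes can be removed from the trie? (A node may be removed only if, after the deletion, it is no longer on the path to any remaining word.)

A node on "xxzxuhzxu"'s path can go only if nothing else ends at it or branches off below it.
The suffix "uhzxu" (5 nodes) is used only by "xxzxuhzxu"; the node for "xxzx" still has the child "z", so pruning stops there.
Nodes removed: 5

5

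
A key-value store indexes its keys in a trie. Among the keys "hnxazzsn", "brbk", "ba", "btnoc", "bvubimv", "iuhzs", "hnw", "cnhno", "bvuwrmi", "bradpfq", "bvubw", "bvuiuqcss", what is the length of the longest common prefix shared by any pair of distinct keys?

Equivalently: take the maximum, over all pairs, of their longest common prefix length.
e.g. "bvubimv" and "bvubw" share the prefix "bvub" of length 4; no pair shares a longer one.
Longest shared-prefix length: 4

4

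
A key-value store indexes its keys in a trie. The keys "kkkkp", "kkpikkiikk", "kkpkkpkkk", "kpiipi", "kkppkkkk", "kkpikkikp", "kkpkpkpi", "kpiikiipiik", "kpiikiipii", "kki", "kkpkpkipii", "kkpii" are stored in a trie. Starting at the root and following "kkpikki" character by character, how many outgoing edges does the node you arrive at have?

2

Walk "kkpikki" from the root, arriving at one node.
Distinct next characters after "kkpikki": i, k.
That node has 2 child edges.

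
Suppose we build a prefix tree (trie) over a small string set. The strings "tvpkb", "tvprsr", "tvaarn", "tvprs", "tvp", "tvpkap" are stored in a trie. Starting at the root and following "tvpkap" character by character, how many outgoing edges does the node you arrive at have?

The children of the "tvpkap" node are the distinct next characters among strings starting with "tvpkap".
No stored string extends past "tvpkap".
That node has 0 child edges.

0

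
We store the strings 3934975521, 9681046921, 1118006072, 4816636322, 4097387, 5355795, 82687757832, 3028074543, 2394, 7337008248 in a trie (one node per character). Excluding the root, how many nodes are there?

87

Trace insertions, counting only characters that open a new branch:
  "3934975521" → 10 new (3, 9, 3, 4, 9, 7, 5, 5, 2, 1)
  "9681046921" → 10 new (9, 6, 8, 1, 0, 4, 6, 9, 2, 1)
  "1118006072" → 10 new (1, 1, 1, 8, 0, 0, 6, 0, 7, 2)
  "4816636322" → 10 new (4, 8, 1, 6, 6, 3, 6, 3, 2, 2)
  "4097387" → prefix "4" already present; 6 new (0, 9, 7, 3, 8, 7)
  "5355795" → 7 new (5, 3, 5, 5, 7, 9, 5)
  "82687757832" → 11 new (8, 2, 6, 8, 7, 7, 5, 7, 8, 3, 2)
  "3028074543" → prefix "3" already present; 9 new (0, 2, 8, 0, 7, 4, 5, 4, 3)
  "2394" → 4 new (2, 3, 9, 4)
  "7337008248" → 10 new (7, 3, 3, 7, 0, 0, 8, 2, 4, 8)
Total nodes = 10 + 10 + 10 + 10 + 6 + 7 + 11 + 9 + 4 + 10 = 87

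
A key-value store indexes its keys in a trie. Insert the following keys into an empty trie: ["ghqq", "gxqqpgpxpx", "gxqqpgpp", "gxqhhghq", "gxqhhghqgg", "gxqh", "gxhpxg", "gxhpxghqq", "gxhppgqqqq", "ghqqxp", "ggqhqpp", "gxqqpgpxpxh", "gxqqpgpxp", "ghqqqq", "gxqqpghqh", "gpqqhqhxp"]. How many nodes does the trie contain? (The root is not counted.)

56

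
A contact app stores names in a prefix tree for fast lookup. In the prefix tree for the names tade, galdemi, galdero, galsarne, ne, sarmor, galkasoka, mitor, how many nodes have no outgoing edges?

A leaf is a node with no children — equivalently, the end of a word that is not a proper prefix of any other stored word.
Those words: "galdemi", "galdero", "galkasoka", "galsarne", "mitor", "ne", "sarmor", "tade"
Leaf count: 8

8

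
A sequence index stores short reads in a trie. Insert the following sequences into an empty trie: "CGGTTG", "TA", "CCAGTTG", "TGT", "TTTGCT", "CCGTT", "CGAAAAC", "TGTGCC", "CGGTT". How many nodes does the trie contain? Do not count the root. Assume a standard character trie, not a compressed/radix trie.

32

Trie structure (* marks end of a word):
(root)
├─ C
│  ├─ C
│  │  ├─ A
│  │  │  └─ G
│  │  │     └─ T
│  │  │        └─ T
│  │  │           └─ G *
│  │  └─ G
│  │     └─ T
│  │        └─ T *
│  └─ G
│     ├─ A
│     │  └─ A
│     │     └─ A
│     │        └─ A
│     │           └─ C *
│     └─ G
│        └─ T
│           └─ T *
│              └─ G *
└─ T
   ├─ A *
   ├─ G
   │  └─ T *
   │     └─ G
   │        └─ C
   │           └─ C *
   └─ T
      └─ T
         └─ G
            └─ C
               └─ T *
Counting every labelled node above: 32.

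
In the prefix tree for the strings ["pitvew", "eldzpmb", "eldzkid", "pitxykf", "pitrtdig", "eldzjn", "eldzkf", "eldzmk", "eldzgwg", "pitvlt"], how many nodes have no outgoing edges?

Leaves are exactly the stored words that no other stored word extends.
Those words: "eldzgwg", "eldzjn", "eldzkf", "eldzkid", "eldzmk", "eldzpmb", "pitrtdig", "pitvew", "pitvlt", "pitxykf"
Leaf count: 10

10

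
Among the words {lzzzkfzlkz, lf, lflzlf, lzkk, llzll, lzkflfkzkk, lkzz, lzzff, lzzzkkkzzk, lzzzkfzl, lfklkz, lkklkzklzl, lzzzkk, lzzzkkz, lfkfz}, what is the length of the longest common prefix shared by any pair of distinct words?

Look for the deepest trie node that still has at least two words in its subtree.
"lzzzkfzl" and "lzzzkfzlkz" agree on "lzzzkfzl" (8 characters) before diverging; nothing deeper is shared.
Longest shared-prefix length: 8

8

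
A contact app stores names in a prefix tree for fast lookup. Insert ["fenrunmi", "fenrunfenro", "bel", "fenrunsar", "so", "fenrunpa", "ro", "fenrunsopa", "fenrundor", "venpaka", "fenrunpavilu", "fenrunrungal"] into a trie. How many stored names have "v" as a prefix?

Filter for entries beginning with "v":
Words under "v": venpaka
Count: 1

1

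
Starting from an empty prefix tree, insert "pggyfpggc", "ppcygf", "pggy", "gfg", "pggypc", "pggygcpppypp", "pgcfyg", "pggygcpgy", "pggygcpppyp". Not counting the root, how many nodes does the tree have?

33

Insert word by word; a character creates a node only if that edge doesn't already exist:
  "pggyfpggc" → 9 new (p, g, g, y, f, p, g, g, c)
  "ppcygf" → prefix "p" already present; 5 new (p, c, y, g, f)
  "pggy" → prefix "pggy" already present; 0 new (none)
  "gfg" → 3 new (g, f, g)
  "pggypc" → prefix "pggy" already present; 2 new (p, c)
  "pggygcpppypp" → prefix "pggy" already present; 8 new (g, c, p, p, p, y, p, p)
  "pgcfyg" → prefix "pg" already present; 4 new (c, f, y, g)
  "pggygcpgy" → prefix "pggygcp" already present; 2 new (g, y)
  "pggygcpppyp" → prefix "pggygcpppyp" already present; 0 new (none)
Total nodes = 9 + 5 + 0 + 3 + 2 + 8 + 4 + 2 + 0 = 33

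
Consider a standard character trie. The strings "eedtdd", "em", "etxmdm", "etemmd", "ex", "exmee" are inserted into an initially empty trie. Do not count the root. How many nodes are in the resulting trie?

Trie structure (* marks end of a word):
(root)
└─ e
   ├─ e
   │  └─ d
   │     └─ t
   │        └─ d
   │           └─ d *
   ├─ m *
   ├─ t
   │  ├─ e
   │  │  └─ m
   │  │     └─ m
   │  │        └─ d *
   │  └─ x
   │     └─ m
   │        └─ d
   │           └─ m *
   └─ x *
      └─ m
         └─ e
            └─ e *
Counting every labelled node above: 20.

20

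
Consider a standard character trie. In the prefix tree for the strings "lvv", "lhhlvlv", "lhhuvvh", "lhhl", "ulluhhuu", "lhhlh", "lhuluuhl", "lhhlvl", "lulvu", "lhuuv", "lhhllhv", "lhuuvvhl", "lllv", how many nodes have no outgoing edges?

A leaf is a node with no children — equivalently, the end of a word that is not a proper prefix of any other stored word.
Those words: "lhhlh", "lhhllhv", "lhhlvlv", "lhhuvvh", "lhuluuhl", "lhuuvvhl", "lllv", "lulvu", "lvv", "ulluhhuu"
Leaf count: 10

10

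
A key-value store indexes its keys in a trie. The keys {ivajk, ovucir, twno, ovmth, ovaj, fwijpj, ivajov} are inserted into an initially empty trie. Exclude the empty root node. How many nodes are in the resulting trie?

28

Count nodes per top-level branch (shared prefixes stored once):
  'f'-branch (fwijpj): 6 nodes
  'i'-branch (ivajk, ivajov): 7 nodes
  'o'-branch (ovaj, ovmth, ovucir): 11 nodes
  't'-branch (twno): 4 nodes
Sum: 28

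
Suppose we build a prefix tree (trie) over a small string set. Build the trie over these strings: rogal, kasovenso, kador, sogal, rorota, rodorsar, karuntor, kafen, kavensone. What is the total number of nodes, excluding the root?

For each word, the new-node count is its length minus the longest prefix already in the trie:
  "rogal" → 5 new (r, o, g, a, l)
  "kasovenso" → 9 new (k, a, s, o, v, e, n, s, o)
  "kador" → prefix "ka" already present; 3 new (d, o, r)
  "sogal" → 5 new (s, o, g, a, l)
  "rorota" → prefix "ro" already present; 4 new (r, o, t, a)
  "rodorsar" → prefix "ro" already present; 6 new (d, o, r, s, a, r)
  "karuntor" → prefix "ka" already present; 6 new (r, u, n, t, o, r)
  "kafen" → prefix "ka" already present; 3 new (f, e, n)
  "kavensone" → prefix "ka" already present; 7 new (v, e, n, s, o, n, e)
Total nodes = 5 + 9 + 3 + 5 + 4 + 6 + 6 + 3 + 7 = 48

48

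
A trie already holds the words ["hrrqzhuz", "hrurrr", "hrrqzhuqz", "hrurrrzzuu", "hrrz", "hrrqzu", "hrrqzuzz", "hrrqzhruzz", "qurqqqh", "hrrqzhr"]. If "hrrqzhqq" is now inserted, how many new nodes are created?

2

Walking "hrrqzhqq" from the root, the first 6 characters ("hrrqzh") follow existing edges; "q" is the first miss.
So 8 − 6 = 2 new nodes.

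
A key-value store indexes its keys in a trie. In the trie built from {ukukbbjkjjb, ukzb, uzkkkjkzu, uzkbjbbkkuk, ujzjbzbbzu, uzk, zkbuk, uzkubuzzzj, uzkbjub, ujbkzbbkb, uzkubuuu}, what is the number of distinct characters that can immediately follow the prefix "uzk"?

The children of the "uzk" node are the distinct next characters among strings starting with "uzk".
Characters that immediately follow "uzk" among the stored strings: {b, k, u}.
That node has 3 child edges.

3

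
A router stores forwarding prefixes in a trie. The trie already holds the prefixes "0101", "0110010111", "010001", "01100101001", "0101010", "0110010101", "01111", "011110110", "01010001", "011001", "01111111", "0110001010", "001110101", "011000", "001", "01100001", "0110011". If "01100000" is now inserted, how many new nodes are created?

The longest prefix of "01100000" already in the trie is "0110000" (length 7).
Each of the 1 remaining characters creates one node.

1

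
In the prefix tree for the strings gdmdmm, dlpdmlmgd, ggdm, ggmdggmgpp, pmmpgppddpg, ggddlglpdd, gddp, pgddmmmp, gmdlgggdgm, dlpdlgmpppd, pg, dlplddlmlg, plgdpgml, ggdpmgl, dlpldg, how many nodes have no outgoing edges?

14

Leaves are exactly the stored words that no other stored word extends.
Those words: "dlpdlgmpppd", "dlpdmlmgd", "dlplddlmlg", "dlpldg", "gddp", "gdmdmm", "ggddlglpdd", "ggdm", "ggdpmgl", "ggmdggmgpp", "gmdlgggdgm", "pgddmmmp", "plgdpgml", "pmmpgppddpg"
Leaf count: 14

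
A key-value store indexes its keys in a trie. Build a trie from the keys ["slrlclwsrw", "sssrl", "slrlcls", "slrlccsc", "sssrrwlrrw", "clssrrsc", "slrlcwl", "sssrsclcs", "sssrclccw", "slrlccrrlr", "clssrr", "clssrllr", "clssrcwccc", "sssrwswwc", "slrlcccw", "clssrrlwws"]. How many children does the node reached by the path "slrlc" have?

Follow the path "slrlc" to its node, then look at its outgoing edges.
Characters that immediately follow "slrlc" among the stored strings: {c, l, w}.
That node has 3 child edges.

3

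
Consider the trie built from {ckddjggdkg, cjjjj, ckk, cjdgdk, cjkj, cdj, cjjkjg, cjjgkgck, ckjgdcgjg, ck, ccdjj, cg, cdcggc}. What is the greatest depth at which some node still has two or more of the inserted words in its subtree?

3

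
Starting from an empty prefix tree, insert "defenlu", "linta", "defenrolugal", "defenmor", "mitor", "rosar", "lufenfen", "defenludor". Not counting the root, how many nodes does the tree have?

Trace insertions, counting only characters that open a new branch:
  "defenlu" → 7 new (d, e, f, e, n, l, u)
  "linta" → 5 new (l, i, n, t, a)
  "defenrolugal" → prefix "defen" already present; 7 new (r, o, l, u, g, a, l)
  "defenmor" → prefix "defen" already present; 3 new (m, o, r)
  "mitor" → 5 new (m, i, t, o, r)
  "rosar" → 5 new (r, o, s, a, r)
  "lufenfen" → prefix "l" already present; 7 new (u, f, e, n, f, e, n)
  "defenludor" → prefix "defenlu" already present; 3 new (d, o, r)
Total nodes = 7 + 5 + 7 + 3 + 5 + 5 + 7 + 3 = 42

42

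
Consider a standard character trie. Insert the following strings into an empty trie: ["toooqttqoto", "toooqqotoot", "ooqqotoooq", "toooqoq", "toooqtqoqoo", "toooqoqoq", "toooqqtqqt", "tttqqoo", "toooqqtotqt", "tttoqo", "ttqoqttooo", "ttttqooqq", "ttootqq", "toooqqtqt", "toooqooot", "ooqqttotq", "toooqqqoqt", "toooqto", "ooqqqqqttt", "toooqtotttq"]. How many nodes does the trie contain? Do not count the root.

96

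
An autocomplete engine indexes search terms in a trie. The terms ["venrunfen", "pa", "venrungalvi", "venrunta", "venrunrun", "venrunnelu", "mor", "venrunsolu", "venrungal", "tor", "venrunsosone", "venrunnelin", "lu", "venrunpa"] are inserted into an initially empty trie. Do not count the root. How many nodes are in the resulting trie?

Trace insertions, counting only characters that open a new branch:
  "venrunfen" → 9 new (v, e, n, r, u, n, f, e, n)
  "pa" → 2 new (p, a)
  "venrungalvi" → prefix "venrun" already present; 5 new (g, a, l, v, i)
  "venrunta" → prefix "venrun" already present; 2 new (t, a)
  "venrunrun" → prefix "venrun" already present; 3 new (r, u, n)
  "venrunnelu" → prefix "venrun" already present; 4 new (n, e, l, u)
  "mor" → 3 new (m, o, r)
  "venrunsolu" → prefix "venrun" already present; 4 new (s, o, l, u)
  "venrungal" → prefix "venrungal" already present; 0 new (none)
  "tor" → 3 new (t, o, r)
  "venrunsosone" → prefix "venrunso" already present; 4 new (s, o, n, e)
  "venrunnelin" → prefix "venrunnel" already present; 2 new (i, n)
  "lu" → 2 new (l, u)
  "venrunpa" → prefix "venrun" already present; 2 new (p, a)
Total nodes = 9 + 2 + 5 + 2 + 3 + 4 + 3 + 4 + 0 + 3 + 4 + 2 + 2 + 2 = 45

45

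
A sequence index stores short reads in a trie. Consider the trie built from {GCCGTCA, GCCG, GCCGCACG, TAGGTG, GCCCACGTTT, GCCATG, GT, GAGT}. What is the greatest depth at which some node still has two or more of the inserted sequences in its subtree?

4

Look for the deepest trie node that still has at least two words in its subtree.
"GCCG" and "GCCGCACG" agree on "GCCG" (4 characters) before diverging; nothing deeper is shared.
Longest shared-prefix length: 4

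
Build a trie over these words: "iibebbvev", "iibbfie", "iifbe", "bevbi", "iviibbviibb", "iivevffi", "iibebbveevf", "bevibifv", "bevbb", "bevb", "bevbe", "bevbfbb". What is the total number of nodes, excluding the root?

For each word, the new-node count is its length minus the longest prefix already in the trie:
  "iibebbvev" → 9 new (i, i, b, e, b, b, v, e, v)
  "iibbfie" → prefix "iib" already present; 4 new (b, f, i, e)
  "iifbe" → prefix "ii" already present; 3 new (f, b, e)
  "bevbi" → 5 new (b, e, v, b, i)
  "iviibbviibb" → prefix "i" already present; 10 new (v, i, i, b, b, v, i, i, b, b)
  "iivevffi" → prefix "ii" already present; 6 new (v, e, v, f, f, i)
  "iibebbveevf" → prefix "iibebbve" already present; 3 new (e, v, f)
  "bevibifv" → prefix "bev" already present; 5 new (i, b, i, f, v)
  "bevbb" → prefix "bevb" already present; 1 new (b)
  "bevb" → prefix "bevb" already present; 0 new (none)
  "bevbe" → prefix "bevb" already present; 1 new (e)
  "bevbfbb" → prefix "bevb" already present; 3 new (f, b, b)
Total nodes = 9 + 4 + 3 + 5 + 10 + 6 + 3 + 5 + 1 + 0 + 1 + 3 = 50

50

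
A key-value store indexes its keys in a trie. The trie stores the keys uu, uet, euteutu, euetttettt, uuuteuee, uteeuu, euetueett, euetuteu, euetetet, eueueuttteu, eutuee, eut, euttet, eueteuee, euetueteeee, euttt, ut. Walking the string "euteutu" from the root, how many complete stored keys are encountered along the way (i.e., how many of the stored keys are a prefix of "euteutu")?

Traverse "euteutu" character by character; count nodes along the way that are marked as word ends.
Prefixes of the query that are stored words: "eut", "euteutu"
Count: 2

2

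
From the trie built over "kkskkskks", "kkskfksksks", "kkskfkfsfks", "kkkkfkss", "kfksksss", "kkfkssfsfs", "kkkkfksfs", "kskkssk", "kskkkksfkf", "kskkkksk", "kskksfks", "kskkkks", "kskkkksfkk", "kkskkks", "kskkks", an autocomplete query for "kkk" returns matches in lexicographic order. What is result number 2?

kkkkfkss

DFS of the "kkk" subtree visits, in order: "kkkkfksfs", "kkkkfkss"
Position 2: kkkkfkss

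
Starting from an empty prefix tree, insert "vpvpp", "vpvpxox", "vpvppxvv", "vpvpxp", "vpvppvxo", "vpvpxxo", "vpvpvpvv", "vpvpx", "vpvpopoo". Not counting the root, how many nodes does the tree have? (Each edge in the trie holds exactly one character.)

Count nodes per top-level branch (shared prefixes stored once):
  'v'-branch (vpvpopoo, vpvpp, vpvppvxo, vpvppxvv, vpvpvpvv, vpvpx, vpvpxox, vpvpxp, vpvpxxo): 25 nodes
Sum: 25

25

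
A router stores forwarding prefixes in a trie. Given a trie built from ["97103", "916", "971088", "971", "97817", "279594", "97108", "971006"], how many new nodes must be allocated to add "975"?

"97" is already a path in the trie; the remaining "5" must be added.
Each of the 1 remaining characters creates one node.

1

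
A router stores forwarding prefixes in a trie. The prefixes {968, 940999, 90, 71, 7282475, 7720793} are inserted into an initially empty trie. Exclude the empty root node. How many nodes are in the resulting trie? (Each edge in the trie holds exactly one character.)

Trie structure (* marks end of a word):
(root)
├─ 7
│  ├─ 1 *
│  ├─ 2
│  │  └─ 8
│  │     └─ 2
│  │        └─ 4
│  │           └─ 7
│  │              └─ 5 *
│  └─ 7
│     └─ 2
│        └─ 0
│           └─ 7
│              └─ 9
│                 └─ 3 *
└─ 9
   ├─ 0 *
   ├─ 4
   │  └─ 0
   │     └─ 9
   │        └─ 9
   │           └─ 9 *
   └─ 6
      └─ 8 *
Counting every labelled node above: 23.

23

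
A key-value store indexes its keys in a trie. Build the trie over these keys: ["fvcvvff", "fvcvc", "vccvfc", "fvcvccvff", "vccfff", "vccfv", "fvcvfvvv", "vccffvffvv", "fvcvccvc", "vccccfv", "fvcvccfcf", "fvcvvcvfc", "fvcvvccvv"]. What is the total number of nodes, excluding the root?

Insert word by word; a character creates a node only if that edge doesn't already exist:
  "fvcvvff" → 7 new (f, v, c, v, v, f, f)
  "fvcvc" → prefix "fvcv" already present; 1 new (c)
  "vccvfc" → 6 new (v, c, c, v, f, c)
  "fvcvccvff" → prefix "fvcvc" already present; 4 new (c, v, f, f)
  "vccfff" → prefix "vcc" already present; 3 new (f, f, f)
  "vccfv" → prefix "vccf" already present; 1 new (v)
  "fvcvfvvv" → prefix "fvcv" already present; 4 new (f, v, v, v)
  "vccffvffvv" → prefix "vccff" already present; 5 new (v, f, f, v, v)
  "fvcvccvc" → prefix "fvcvccv" already present; 1 new (c)
  "vccccfv" → prefix "vcc" already present; 4 new (c, c, f, v)
  "fvcvccfcf" → prefix "fvcvcc" already present; 3 new (f, c, f)
  "fvcvvcvfc" → prefix "fvcvv" already present; 4 new (c, v, f, c)
  "fvcvvccvv" → prefix "fvcvvc" already present; 3 new (c, v, v)
Total nodes = 7 + 1 + 6 + 4 + 3 + 1 + 4 + 5 + 1 + 4 + 3 + 4 + 3 = 46

46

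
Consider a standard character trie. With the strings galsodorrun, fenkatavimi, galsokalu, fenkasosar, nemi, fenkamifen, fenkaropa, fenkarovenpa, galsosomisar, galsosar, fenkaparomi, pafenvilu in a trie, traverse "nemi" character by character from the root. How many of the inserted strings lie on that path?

1

Walk "nemi" from the root; an end-of-word marker is hit whenever a stored word is a prefix of "nemi".
Prefixes of the query that are stored words: "nemi"
Count: 1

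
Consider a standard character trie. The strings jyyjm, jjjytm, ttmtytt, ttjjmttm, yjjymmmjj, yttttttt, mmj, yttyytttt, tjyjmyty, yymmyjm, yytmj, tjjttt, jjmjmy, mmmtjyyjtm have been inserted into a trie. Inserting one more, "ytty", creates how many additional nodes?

"ytty" is already a full path in the trie; only an end-marker is added.
No new nodes are needed: 0.

0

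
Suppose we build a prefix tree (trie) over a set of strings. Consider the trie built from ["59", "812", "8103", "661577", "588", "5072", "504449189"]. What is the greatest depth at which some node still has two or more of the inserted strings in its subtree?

2

Look for the deepest trie node that still has at least two words in its subtree.
"504449189" and "5072" agree on "50" (2 characters) before diverging; nothing deeper is shared.
Longest shared-prefix length: 2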